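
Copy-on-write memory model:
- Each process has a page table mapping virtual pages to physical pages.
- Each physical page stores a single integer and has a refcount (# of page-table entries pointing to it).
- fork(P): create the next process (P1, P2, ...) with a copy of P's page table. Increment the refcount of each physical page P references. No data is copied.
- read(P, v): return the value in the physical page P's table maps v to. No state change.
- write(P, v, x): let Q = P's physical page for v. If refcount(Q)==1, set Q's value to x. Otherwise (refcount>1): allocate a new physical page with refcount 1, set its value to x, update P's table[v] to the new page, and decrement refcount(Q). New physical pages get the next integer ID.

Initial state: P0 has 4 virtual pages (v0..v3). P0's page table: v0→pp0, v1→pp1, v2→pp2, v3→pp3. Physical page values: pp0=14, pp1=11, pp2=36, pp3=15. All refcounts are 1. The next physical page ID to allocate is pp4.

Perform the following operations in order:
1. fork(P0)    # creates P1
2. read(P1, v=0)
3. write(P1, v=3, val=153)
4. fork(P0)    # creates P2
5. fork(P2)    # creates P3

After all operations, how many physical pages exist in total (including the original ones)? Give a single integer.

Answer: 5

Derivation:
Op 1: fork(P0) -> P1. 4 ppages; refcounts: pp0:2 pp1:2 pp2:2 pp3:2
Op 2: read(P1, v0) -> 14. No state change.
Op 3: write(P1, v3, 153). refcount(pp3)=2>1 -> COPY to pp4. 5 ppages; refcounts: pp0:2 pp1:2 pp2:2 pp3:1 pp4:1
Op 4: fork(P0) -> P2. 5 ppages; refcounts: pp0:3 pp1:3 pp2:3 pp3:2 pp4:1
Op 5: fork(P2) -> P3. 5 ppages; refcounts: pp0:4 pp1:4 pp2:4 pp3:3 pp4:1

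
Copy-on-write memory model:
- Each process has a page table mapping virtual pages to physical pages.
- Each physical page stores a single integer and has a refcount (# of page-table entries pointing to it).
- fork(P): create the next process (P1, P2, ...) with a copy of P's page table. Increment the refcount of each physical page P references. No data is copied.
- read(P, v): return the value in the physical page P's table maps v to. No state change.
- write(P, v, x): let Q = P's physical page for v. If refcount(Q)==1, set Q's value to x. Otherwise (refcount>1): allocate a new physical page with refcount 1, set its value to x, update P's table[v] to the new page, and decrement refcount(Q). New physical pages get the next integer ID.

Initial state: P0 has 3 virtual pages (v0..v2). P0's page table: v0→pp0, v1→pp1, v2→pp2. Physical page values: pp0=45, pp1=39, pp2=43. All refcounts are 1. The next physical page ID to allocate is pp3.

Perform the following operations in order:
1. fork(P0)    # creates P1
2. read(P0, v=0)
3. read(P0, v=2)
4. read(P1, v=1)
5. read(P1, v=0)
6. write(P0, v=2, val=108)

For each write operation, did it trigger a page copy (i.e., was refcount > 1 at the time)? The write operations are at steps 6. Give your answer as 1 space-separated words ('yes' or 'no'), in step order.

Op 1: fork(P0) -> P1. 3 ppages; refcounts: pp0:2 pp1:2 pp2:2
Op 2: read(P0, v0) -> 45. No state change.
Op 3: read(P0, v2) -> 43. No state change.
Op 4: read(P1, v1) -> 39. No state change.
Op 5: read(P1, v0) -> 45. No state change.
Op 6: write(P0, v2, 108). refcount(pp2)=2>1 -> COPY to pp3. 4 ppages; refcounts: pp0:2 pp1:2 pp2:1 pp3:1

yes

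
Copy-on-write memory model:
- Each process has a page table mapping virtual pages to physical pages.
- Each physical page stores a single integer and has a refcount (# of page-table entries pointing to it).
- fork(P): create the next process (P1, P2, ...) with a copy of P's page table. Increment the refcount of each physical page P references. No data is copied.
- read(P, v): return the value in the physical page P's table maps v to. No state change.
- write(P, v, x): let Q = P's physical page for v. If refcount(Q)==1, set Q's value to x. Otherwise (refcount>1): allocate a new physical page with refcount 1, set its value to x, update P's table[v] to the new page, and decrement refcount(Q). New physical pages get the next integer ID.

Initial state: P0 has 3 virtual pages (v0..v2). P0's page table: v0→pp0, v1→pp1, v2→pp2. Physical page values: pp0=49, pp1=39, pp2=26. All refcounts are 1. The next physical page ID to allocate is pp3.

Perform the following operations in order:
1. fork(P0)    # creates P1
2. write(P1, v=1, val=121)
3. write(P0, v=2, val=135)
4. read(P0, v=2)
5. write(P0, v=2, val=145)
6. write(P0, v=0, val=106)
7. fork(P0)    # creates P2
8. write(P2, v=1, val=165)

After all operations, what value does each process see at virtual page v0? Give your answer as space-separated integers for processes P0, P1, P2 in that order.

Answer: 106 49 106

Derivation:
Op 1: fork(P0) -> P1. 3 ppages; refcounts: pp0:2 pp1:2 pp2:2
Op 2: write(P1, v1, 121). refcount(pp1)=2>1 -> COPY to pp3. 4 ppages; refcounts: pp0:2 pp1:1 pp2:2 pp3:1
Op 3: write(P0, v2, 135). refcount(pp2)=2>1 -> COPY to pp4. 5 ppages; refcounts: pp0:2 pp1:1 pp2:1 pp3:1 pp4:1
Op 4: read(P0, v2) -> 135. No state change.
Op 5: write(P0, v2, 145). refcount(pp4)=1 -> write in place. 5 ppages; refcounts: pp0:2 pp1:1 pp2:1 pp3:1 pp4:1
Op 6: write(P0, v0, 106). refcount(pp0)=2>1 -> COPY to pp5. 6 ppages; refcounts: pp0:1 pp1:1 pp2:1 pp3:1 pp4:1 pp5:1
Op 7: fork(P0) -> P2. 6 ppages; refcounts: pp0:1 pp1:2 pp2:1 pp3:1 pp4:2 pp5:2
Op 8: write(P2, v1, 165). refcount(pp1)=2>1 -> COPY to pp6. 7 ppages; refcounts: pp0:1 pp1:1 pp2:1 pp3:1 pp4:2 pp5:2 pp6:1
P0: v0 -> pp5 = 106
P1: v0 -> pp0 = 49
P2: v0 -> pp5 = 106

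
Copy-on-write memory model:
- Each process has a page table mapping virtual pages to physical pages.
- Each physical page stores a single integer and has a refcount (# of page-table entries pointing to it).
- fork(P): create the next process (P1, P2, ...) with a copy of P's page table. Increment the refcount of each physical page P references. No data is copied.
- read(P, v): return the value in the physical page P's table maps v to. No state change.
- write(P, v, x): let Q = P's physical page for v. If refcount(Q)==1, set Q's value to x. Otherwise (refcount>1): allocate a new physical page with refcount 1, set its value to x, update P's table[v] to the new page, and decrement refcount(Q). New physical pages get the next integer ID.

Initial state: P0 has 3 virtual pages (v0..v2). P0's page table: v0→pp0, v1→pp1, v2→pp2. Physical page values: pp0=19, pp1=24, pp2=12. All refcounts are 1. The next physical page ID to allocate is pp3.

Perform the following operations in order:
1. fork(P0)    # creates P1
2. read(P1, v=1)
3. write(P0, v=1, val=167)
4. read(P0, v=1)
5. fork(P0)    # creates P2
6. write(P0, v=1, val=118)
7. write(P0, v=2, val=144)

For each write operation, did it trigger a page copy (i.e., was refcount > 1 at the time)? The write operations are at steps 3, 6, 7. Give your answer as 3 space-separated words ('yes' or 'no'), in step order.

Op 1: fork(P0) -> P1. 3 ppages; refcounts: pp0:2 pp1:2 pp2:2
Op 2: read(P1, v1) -> 24. No state change.
Op 3: write(P0, v1, 167). refcount(pp1)=2>1 -> COPY to pp3. 4 ppages; refcounts: pp0:2 pp1:1 pp2:2 pp3:1
Op 4: read(P0, v1) -> 167. No state change.
Op 5: fork(P0) -> P2. 4 ppages; refcounts: pp0:3 pp1:1 pp2:3 pp3:2
Op 6: write(P0, v1, 118). refcount(pp3)=2>1 -> COPY to pp4. 5 ppages; refcounts: pp0:3 pp1:1 pp2:3 pp3:1 pp4:1
Op 7: write(P0, v2, 144). refcount(pp2)=3>1 -> COPY to pp5. 6 ppages; refcounts: pp0:3 pp1:1 pp2:2 pp3:1 pp4:1 pp5:1

yes yes yes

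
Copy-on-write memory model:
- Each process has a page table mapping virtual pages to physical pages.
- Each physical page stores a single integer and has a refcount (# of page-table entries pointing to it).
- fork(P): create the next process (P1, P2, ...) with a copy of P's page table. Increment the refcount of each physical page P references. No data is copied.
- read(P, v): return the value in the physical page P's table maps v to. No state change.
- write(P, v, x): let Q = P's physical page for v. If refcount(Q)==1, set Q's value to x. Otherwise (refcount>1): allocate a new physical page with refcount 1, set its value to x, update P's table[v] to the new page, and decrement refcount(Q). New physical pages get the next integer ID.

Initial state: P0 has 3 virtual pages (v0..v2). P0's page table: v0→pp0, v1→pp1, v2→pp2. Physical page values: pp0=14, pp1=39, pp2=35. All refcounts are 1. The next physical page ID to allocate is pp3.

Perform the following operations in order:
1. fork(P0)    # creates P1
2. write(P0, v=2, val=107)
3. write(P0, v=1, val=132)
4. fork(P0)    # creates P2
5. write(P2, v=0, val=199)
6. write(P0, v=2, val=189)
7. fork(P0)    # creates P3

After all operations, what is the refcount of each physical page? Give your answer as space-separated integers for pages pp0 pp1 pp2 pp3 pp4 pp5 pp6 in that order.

Answer: 3 1 1 1 3 1 2

Derivation:
Op 1: fork(P0) -> P1. 3 ppages; refcounts: pp0:2 pp1:2 pp2:2
Op 2: write(P0, v2, 107). refcount(pp2)=2>1 -> COPY to pp3. 4 ppages; refcounts: pp0:2 pp1:2 pp2:1 pp3:1
Op 3: write(P0, v1, 132). refcount(pp1)=2>1 -> COPY to pp4. 5 ppages; refcounts: pp0:2 pp1:1 pp2:1 pp3:1 pp4:1
Op 4: fork(P0) -> P2. 5 ppages; refcounts: pp0:3 pp1:1 pp2:1 pp3:2 pp4:2
Op 5: write(P2, v0, 199). refcount(pp0)=3>1 -> COPY to pp5. 6 ppages; refcounts: pp0:2 pp1:1 pp2:1 pp3:2 pp4:2 pp5:1
Op 6: write(P0, v2, 189). refcount(pp3)=2>1 -> COPY to pp6. 7 ppages; refcounts: pp0:2 pp1:1 pp2:1 pp3:1 pp4:2 pp5:1 pp6:1
Op 7: fork(P0) -> P3. 7 ppages; refcounts: pp0:3 pp1:1 pp2:1 pp3:1 pp4:3 pp5:1 pp6:2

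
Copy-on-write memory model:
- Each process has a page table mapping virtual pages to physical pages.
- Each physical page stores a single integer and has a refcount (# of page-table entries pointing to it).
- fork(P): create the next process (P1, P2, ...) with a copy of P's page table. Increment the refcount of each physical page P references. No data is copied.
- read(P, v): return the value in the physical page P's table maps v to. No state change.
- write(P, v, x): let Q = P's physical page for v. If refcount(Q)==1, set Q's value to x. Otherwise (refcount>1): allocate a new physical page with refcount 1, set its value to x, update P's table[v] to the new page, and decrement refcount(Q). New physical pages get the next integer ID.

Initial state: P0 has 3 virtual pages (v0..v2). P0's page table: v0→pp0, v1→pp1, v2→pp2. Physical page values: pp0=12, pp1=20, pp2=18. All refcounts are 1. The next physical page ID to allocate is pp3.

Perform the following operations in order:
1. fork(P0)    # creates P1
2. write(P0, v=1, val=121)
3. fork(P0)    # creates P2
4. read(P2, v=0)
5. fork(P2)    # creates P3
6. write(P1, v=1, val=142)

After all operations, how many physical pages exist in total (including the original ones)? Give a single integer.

Op 1: fork(P0) -> P1. 3 ppages; refcounts: pp0:2 pp1:2 pp2:2
Op 2: write(P0, v1, 121). refcount(pp1)=2>1 -> COPY to pp3. 4 ppages; refcounts: pp0:2 pp1:1 pp2:2 pp3:1
Op 3: fork(P0) -> P2. 4 ppages; refcounts: pp0:3 pp1:1 pp2:3 pp3:2
Op 4: read(P2, v0) -> 12. No state change.
Op 5: fork(P2) -> P3. 4 ppages; refcounts: pp0:4 pp1:1 pp2:4 pp3:3
Op 6: write(P1, v1, 142). refcount(pp1)=1 -> write in place. 4 ppages; refcounts: pp0:4 pp1:1 pp2:4 pp3:3

Answer: 4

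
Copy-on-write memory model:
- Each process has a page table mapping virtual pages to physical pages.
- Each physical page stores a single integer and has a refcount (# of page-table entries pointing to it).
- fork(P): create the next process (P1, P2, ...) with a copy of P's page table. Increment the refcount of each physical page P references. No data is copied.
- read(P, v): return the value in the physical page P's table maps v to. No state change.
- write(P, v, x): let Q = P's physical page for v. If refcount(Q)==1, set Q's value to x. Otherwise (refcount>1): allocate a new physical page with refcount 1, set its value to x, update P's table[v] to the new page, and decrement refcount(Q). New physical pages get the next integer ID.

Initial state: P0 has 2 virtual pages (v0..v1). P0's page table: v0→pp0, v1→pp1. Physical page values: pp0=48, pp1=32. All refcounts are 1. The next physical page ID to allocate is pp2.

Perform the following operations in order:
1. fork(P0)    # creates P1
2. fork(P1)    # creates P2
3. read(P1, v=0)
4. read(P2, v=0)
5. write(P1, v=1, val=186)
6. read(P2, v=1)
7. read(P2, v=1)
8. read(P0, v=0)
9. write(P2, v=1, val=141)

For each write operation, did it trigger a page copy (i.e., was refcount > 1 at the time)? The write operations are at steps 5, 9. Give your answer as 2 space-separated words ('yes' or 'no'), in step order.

Op 1: fork(P0) -> P1. 2 ppages; refcounts: pp0:2 pp1:2
Op 2: fork(P1) -> P2. 2 ppages; refcounts: pp0:3 pp1:3
Op 3: read(P1, v0) -> 48. No state change.
Op 4: read(P2, v0) -> 48. No state change.
Op 5: write(P1, v1, 186). refcount(pp1)=3>1 -> COPY to pp2. 3 ppages; refcounts: pp0:3 pp1:2 pp2:1
Op 6: read(P2, v1) -> 32. No state change.
Op 7: read(P2, v1) -> 32. No state change.
Op 8: read(P0, v0) -> 48. No state change.
Op 9: write(P2, v1, 141). refcount(pp1)=2>1 -> COPY to pp3. 4 ppages; refcounts: pp0:3 pp1:1 pp2:1 pp3:1

yes yes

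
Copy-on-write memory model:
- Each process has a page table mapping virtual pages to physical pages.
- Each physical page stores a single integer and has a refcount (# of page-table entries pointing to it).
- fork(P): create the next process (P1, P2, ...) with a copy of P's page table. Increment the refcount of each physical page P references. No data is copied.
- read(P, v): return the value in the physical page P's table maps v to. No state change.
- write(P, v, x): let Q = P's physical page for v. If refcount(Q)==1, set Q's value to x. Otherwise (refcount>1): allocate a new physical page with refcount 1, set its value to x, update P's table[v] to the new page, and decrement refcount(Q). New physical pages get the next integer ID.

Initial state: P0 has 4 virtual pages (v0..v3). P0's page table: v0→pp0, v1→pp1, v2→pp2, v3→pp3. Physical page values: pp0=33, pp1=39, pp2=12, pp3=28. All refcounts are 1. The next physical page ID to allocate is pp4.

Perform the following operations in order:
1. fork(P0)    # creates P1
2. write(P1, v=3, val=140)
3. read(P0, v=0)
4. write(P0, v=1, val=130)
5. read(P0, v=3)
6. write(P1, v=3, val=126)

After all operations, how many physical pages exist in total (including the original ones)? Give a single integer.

Op 1: fork(P0) -> P1. 4 ppages; refcounts: pp0:2 pp1:2 pp2:2 pp3:2
Op 2: write(P1, v3, 140). refcount(pp3)=2>1 -> COPY to pp4. 5 ppages; refcounts: pp0:2 pp1:2 pp2:2 pp3:1 pp4:1
Op 3: read(P0, v0) -> 33. No state change.
Op 4: write(P0, v1, 130). refcount(pp1)=2>1 -> COPY to pp5. 6 ppages; refcounts: pp0:2 pp1:1 pp2:2 pp3:1 pp4:1 pp5:1
Op 5: read(P0, v3) -> 28. No state change.
Op 6: write(P1, v3, 126). refcount(pp4)=1 -> write in place. 6 ppages; refcounts: pp0:2 pp1:1 pp2:2 pp3:1 pp4:1 pp5:1

Answer: 6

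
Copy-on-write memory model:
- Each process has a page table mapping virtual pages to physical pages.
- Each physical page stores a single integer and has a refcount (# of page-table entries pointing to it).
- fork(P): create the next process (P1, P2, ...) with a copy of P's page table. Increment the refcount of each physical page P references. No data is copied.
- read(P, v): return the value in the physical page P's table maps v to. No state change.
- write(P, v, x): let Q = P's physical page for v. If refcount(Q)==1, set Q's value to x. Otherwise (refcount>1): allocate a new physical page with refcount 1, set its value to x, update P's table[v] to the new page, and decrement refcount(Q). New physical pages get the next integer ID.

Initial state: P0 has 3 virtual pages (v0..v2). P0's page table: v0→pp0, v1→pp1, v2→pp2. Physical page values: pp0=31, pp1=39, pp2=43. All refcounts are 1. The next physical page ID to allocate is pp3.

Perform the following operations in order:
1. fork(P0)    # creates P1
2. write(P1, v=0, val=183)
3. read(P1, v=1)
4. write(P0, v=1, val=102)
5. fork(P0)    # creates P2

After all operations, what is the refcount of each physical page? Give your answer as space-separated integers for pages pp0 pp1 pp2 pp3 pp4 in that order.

Op 1: fork(P0) -> P1. 3 ppages; refcounts: pp0:2 pp1:2 pp2:2
Op 2: write(P1, v0, 183). refcount(pp0)=2>1 -> COPY to pp3. 4 ppages; refcounts: pp0:1 pp1:2 pp2:2 pp3:1
Op 3: read(P1, v1) -> 39. No state change.
Op 4: write(P0, v1, 102). refcount(pp1)=2>1 -> COPY to pp4. 5 ppages; refcounts: pp0:1 pp1:1 pp2:2 pp3:1 pp4:1
Op 5: fork(P0) -> P2. 5 ppages; refcounts: pp0:2 pp1:1 pp2:3 pp3:1 pp4:2

Answer: 2 1 3 1 2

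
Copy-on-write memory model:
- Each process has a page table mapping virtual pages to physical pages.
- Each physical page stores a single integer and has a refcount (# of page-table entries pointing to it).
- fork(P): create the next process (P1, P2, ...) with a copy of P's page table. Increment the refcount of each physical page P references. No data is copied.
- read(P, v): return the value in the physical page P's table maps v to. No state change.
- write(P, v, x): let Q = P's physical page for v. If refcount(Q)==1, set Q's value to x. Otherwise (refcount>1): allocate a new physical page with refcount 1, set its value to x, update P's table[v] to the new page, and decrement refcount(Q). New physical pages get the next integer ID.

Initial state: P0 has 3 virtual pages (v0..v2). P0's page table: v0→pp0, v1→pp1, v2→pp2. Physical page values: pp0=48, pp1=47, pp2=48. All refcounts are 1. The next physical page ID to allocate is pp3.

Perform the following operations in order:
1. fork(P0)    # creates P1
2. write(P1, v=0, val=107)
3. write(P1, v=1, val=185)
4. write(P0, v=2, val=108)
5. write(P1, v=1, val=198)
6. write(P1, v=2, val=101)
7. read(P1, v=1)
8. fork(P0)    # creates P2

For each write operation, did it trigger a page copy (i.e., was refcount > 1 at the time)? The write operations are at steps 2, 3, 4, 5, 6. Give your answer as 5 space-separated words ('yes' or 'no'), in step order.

Op 1: fork(P0) -> P1. 3 ppages; refcounts: pp0:2 pp1:2 pp2:2
Op 2: write(P1, v0, 107). refcount(pp0)=2>1 -> COPY to pp3. 4 ppages; refcounts: pp0:1 pp1:2 pp2:2 pp3:1
Op 3: write(P1, v1, 185). refcount(pp1)=2>1 -> COPY to pp4. 5 ppages; refcounts: pp0:1 pp1:1 pp2:2 pp3:1 pp4:1
Op 4: write(P0, v2, 108). refcount(pp2)=2>1 -> COPY to pp5. 6 ppages; refcounts: pp0:1 pp1:1 pp2:1 pp3:1 pp4:1 pp5:1
Op 5: write(P1, v1, 198). refcount(pp4)=1 -> write in place. 6 ppages; refcounts: pp0:1 pp1:1 pp2:1 pp3:1 pp4:1 pp5:1
Op 6: write(P1, v2, 101). refcount(pp2)=1 -> write in place. 6 ppages; refcounts: pp0:1 pp1:1 pp2:1 pp3:1 pp4:1 pp5:1
Op 7: read(P1, v1) -> 198. No state change.
Op 8: fork(P0) -> P2. 6 ppages; refcounts: pp0:2 pp1:2 pp2:1 pp3:1 pp4:1 pp5:2

yes yes yes no no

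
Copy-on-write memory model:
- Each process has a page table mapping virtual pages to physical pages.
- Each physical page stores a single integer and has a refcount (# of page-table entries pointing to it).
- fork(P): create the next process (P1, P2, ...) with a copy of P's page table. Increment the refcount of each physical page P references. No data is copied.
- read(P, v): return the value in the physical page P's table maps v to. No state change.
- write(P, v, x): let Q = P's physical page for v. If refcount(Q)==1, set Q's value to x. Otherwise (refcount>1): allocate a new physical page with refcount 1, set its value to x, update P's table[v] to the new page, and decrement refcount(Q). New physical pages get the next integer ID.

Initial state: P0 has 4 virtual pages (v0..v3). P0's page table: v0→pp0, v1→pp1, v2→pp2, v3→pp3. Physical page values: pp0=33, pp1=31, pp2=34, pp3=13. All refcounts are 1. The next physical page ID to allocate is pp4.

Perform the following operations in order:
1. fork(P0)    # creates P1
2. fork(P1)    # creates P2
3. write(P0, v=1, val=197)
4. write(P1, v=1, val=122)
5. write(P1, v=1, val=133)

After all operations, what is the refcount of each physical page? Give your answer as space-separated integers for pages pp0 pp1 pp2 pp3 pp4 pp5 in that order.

Answer: 3 1 3 3 1 1

Derivation:
Op 1: fork(P0) -> P1. 4 ppages; refcounts: pp0:2 pp1:2 pp2:2 pp3:2
Op 2: fork(P1) -> P2. 4 ppages; refcounts: pp0:3 pp1:3 pp2:3 pp3:3
Op 3: write(P0, v1, 197). refcount(pp1)=3>1 -> COPY to pp4. 5 ppages; refcounts: pp0:3 pp1:2 pp2:3 pp3:3 pp4:1
Op 4: write(P1, v1, 122). refcount(pp1)=2>1 -> COPY to pp5. 6 ppages; refcounts: pp0:3 pp1:1 pp2:3 pp3:3 pp4:1 pp5:1
Op 5: write(P1, v1, 133). refcount(pp5)=1 -> write in place. 6 ppages; refcounts: pp0:3 pp1:1 pp2:3 pp3:3 pp4:1 pp5:1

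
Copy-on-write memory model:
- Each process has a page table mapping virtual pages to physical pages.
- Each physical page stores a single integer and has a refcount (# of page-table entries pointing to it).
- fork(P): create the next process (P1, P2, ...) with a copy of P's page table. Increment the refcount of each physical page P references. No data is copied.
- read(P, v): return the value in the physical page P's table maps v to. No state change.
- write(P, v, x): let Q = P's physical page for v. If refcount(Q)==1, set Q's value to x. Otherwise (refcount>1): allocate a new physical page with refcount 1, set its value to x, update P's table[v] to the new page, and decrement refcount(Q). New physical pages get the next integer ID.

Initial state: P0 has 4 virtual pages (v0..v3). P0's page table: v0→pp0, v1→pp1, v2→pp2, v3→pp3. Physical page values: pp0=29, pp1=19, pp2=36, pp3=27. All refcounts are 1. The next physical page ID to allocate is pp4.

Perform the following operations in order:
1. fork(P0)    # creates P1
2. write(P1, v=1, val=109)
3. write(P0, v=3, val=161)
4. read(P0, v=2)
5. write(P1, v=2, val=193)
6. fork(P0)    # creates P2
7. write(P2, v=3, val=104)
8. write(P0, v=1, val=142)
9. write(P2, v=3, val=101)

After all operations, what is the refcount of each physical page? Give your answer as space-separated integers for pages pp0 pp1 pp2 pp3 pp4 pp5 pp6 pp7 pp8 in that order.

Answer: 3 1 2 1 1 1 1 1 1

Derivation:
Op 1: fork(P0) -> P1. 4 ppages; refcounts: pp0:2 pp1:2 pp2:2 pp3:2
Op 2: write(P1, v1, 109). refcount(pp1)=2>1 -> COPY to pp4. 5 ppages; refcounts: pp0:2 pp1:1 pp2:2 pp3:2 pp4:1
Op 3: write(P0, v3, 161). refcount(pp3)=2>1 -> COPY to pp5. 6 ppages; refcounts: pp0:2 pp1:1 pp2:2 pp3:1 pp4:1 pp5:1
Op 4: read(P0, v2) -> 36. No state change.
Op 5: write(P1, v2, 193). refcount(pp2)=2>1 -> COPY to pp6. 7 ppages; refcounts: pp0:2 pp1:1 pp2:1 pp3:1 pp4:1 pp5:1 pp6:1
Op 6: fork(P0) -> P2. 7 ppages; refcounts: pp0:3 pp1:2 pp2:2 pp3:1 pp4:1 pp5:2 pp6:1
Op 7: write(P2, v3, 104). refcount(pp5)=2>1 -> COPY to pp7. 8 ppages; refcounts: pp0:3 pp1:2 pp2:2 pp3:1 pp4:1 pp5:1 pp6:1 pp7:1
Op 8: write(P0, v1, 142). refcount(pp1)=2>1 -> COPY to pp8. 9 ppages; refcounts: pp0:3 pp1:1 pp2:2 pp3:1 pp4:1 pp5:1 pp6:1 pp7:1 pp8:1
Op 9: write(P2, v3, 101). refcount(pp7)=1 -> write in place. 9 ppages; refcounts: pp0:3 pp1:1 pp2:2 pp3:1 pp4:1 pp5:1 pp6:1 pp7:1 pp8:1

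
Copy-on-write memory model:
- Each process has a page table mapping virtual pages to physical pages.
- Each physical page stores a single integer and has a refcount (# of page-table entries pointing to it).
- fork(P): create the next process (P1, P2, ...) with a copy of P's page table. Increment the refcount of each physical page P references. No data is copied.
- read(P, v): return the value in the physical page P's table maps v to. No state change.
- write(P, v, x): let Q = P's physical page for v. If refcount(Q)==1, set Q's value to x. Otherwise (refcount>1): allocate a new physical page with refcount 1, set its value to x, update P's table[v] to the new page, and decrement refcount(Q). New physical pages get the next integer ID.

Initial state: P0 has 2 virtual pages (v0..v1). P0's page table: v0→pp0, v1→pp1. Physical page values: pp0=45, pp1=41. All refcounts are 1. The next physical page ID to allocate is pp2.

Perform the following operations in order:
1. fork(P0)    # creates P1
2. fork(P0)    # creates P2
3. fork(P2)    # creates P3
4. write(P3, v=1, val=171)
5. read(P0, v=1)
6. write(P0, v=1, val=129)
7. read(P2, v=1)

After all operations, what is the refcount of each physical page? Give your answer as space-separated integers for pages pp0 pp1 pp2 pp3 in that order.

Op 1: fork(P0) -> P1. 2 ppages; refcounts: pp0:2 pp1:2
Op 2: fork(P0) -> P2. 2 ppages; refcounts: pp0:3 pp1:3
Op 3: fork(P2) -> P3. 2 ppages; refcounts: pp0:4 pp1:4
Op 4: write(P3, v1, 171). refcount(pp1)=4>1 -> COPY to pp2. 3 ppages; refcounts: pp0:4 pp1:3 pp2:1
Op 5: read(P0, v1) -> 41. No state change.
Op 6: write(P0, v1, 129). refcount(pp1)=3>1 -> COPY to pp3. 4 ppages; refcounts: pp0:4 pp1:2 pp2:1 pp3:1
Op 7: read(P2, v1) -> 41. No state change.

Answer: 4 2 1 1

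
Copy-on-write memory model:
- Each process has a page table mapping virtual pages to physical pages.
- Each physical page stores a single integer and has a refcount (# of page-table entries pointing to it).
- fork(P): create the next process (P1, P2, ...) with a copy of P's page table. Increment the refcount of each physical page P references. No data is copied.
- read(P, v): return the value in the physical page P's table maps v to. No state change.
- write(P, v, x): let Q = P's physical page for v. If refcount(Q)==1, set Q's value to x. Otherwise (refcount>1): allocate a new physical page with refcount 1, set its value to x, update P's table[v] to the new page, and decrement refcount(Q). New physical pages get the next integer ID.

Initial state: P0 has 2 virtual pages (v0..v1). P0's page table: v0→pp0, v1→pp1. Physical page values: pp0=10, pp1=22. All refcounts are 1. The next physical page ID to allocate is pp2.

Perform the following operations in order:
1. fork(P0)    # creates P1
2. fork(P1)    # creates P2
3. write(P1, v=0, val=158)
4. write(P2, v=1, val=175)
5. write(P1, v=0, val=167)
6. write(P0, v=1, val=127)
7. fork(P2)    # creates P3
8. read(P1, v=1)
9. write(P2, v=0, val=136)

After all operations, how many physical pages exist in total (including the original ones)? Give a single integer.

Op 1: fork(P0) -> P1. 2 ppages; refcounts: pp0:2 pp1:2
Op 2: fork(P1) -> P2. 2 ppages; refcounts: pp0:3 pp1:3
Op 3: write(P1, v0, 158). refcount(pp0)=3>1 -> COPY to pp2. 3 ppages; refcounts: pp0:2 pp1:3 pp2:1
Op 4: write(P2, v1, 175). refcount(pp1)=3>1 -> COPY to pp3. 4 ppages; refcounts: pp0:2 pp1:2 pp2:1 pp3:1
Op 5: write(P1, v0, 167). refcount(pp2)=1 -> write in place. 4 ppages; refcounts: pp0:2 pp1:2 pp2:1 pp3:1
Op 6: write(P0, v1, 127). refcount(pp1)=2>1 -> COPY to pp4. 5 ppages; refcounts: pp0:2 pp1:1 pp2:1 pp3:1 pp4:1
Op 7: fork(P2) -> P3. 5 ppages; refcounts: pp0:3 pp1:1 pp2:1 pp3:2 pp4:1
Op 8: read(P1, v1) -> 22. No state change.
Op 9: write(P2, v0, 136). refcount(pp0)=3>1 -> COPY to pp5. 6 ppages; refcounts: pp0:2 pp1:1 pp2:1 pp3:2 pp4:1 pp5:1

Answer: 6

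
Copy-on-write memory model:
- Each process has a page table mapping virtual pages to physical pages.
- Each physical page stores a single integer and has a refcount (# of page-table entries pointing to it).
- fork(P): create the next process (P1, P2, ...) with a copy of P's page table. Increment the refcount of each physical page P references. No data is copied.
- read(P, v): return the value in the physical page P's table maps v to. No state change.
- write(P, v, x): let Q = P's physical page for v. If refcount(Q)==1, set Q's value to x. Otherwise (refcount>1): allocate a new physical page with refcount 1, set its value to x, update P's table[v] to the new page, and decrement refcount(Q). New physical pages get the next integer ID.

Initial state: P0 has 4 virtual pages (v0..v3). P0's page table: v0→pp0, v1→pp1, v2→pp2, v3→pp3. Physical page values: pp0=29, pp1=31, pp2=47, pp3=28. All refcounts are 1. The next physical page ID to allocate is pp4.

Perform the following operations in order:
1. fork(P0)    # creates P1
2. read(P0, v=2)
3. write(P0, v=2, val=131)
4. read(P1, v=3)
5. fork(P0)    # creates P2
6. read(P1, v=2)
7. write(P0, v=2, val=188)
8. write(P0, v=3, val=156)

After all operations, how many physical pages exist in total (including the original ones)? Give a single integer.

Op 1: fork(P0) -> P1. 4 ppages; refcounts: pp0:2 pp1:2 pp2:2 pp3:2
Op 2: read(P0, v2) -> 47. No state change.
Op 3: write(P0, v2, 131). refcount(pp2)=2>1 -> COPY to pp4. 5 ppages; refcounts: pp0:2 pp1:2 pp2:1 pp3:2 pp4:1
Op 4: read(P1, v3) -> 28. No state change.
Op 5: fork(P0) -> P2. 5 ppages; refcounts: pp0:3 pp1:3 pp2:1 pp3:3 pp4:2
Op 6: read(P1, v2) -> 47. No state change.
Op 7: write(P0, v2, 188). refcount(pp4)=2>1 -> COPY to pp5. 6 ppages; refcounts: pp0:3 pp1:3 pp2:1 pp3:3 pp4:1 pp5:1
Op 8: write(P0, v3, 156). refcount(pp3)=3>1 -> COPY to pp6. 7 ppages; refcounts: pp0:3 pp1:3 pp2:1 pp3:2 pp4:1 pp5:1 pp6:1

Answer: 7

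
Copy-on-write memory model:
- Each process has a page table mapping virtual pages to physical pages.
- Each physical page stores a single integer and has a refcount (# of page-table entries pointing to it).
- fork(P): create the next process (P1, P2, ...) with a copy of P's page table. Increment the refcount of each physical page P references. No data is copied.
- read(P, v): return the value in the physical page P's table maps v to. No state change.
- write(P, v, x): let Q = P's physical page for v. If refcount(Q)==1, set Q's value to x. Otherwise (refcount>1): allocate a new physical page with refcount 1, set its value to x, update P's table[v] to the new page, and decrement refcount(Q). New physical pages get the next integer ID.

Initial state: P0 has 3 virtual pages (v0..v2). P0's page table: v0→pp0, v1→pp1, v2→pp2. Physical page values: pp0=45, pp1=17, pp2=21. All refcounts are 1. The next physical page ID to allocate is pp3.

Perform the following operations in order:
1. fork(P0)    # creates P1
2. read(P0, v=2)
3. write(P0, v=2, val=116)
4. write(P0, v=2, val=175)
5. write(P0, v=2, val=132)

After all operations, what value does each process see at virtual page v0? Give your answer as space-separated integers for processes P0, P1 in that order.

Op 1: fork(P0) -> P1. 3 ppages; refcounts: pp0:2 pp1:2 pp2:2
Op 2: read(P0, v2) -> 21. No state change.
Op 3: write(P0, v2, 116). refcount(pp2)=2>1 -> COPY to pp3. 4 ppages; refcounts: pp0:2 pp1:2 pp2:1 pp3:1
Op 4: write(P0, v2, 175). refcount(pp3)=1 -> write in place. 4 ppages; refcounts: pp0:2 pp1:2 pp2:1 pp3:1
Op 5: write(P0, v2, 132). refcount(pp3)=1 -> write in place. 4 ppages; refcounts: pp0:2 pp1:2 pp2:1 pp3:1
P0: v0 -> pp0 = 45
P1: v0 -> pp0 = 45

Answer: 45 45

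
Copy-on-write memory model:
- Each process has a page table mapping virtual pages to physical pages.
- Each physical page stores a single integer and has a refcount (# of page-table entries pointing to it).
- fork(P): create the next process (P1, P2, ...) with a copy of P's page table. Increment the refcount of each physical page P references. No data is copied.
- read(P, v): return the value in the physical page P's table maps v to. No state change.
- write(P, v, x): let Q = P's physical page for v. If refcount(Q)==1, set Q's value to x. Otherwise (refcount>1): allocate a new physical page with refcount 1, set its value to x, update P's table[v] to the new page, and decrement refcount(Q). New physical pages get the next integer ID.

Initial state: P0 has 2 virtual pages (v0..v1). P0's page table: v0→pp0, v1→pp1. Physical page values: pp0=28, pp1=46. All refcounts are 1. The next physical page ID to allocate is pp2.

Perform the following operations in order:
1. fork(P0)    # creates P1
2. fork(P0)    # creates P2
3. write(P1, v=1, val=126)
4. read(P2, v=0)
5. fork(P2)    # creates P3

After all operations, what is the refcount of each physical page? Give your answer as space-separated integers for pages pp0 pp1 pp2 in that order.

Answer: 4 3 1

Derivation:
Op 1: fork(P0) -> P1. 2 ppages; refcounts: pp0:2 pp1:2
Op 2: fork(P0) -> P2. 2 ppages; refcounts: pp0:3 pp1:3
Op 3: write(P1, v1, 126). refcount(pp1)=3>1 -> COPY to pp2. 3 ppages; refcounts: pp0:3 pp1:2 pp2:1
Op 4: read(P2, v0) -> 28. No state change.
Op 5: fork(P2) -> P3. 3 ppages; refcounts: pp0:4 pp1:3 pp2:1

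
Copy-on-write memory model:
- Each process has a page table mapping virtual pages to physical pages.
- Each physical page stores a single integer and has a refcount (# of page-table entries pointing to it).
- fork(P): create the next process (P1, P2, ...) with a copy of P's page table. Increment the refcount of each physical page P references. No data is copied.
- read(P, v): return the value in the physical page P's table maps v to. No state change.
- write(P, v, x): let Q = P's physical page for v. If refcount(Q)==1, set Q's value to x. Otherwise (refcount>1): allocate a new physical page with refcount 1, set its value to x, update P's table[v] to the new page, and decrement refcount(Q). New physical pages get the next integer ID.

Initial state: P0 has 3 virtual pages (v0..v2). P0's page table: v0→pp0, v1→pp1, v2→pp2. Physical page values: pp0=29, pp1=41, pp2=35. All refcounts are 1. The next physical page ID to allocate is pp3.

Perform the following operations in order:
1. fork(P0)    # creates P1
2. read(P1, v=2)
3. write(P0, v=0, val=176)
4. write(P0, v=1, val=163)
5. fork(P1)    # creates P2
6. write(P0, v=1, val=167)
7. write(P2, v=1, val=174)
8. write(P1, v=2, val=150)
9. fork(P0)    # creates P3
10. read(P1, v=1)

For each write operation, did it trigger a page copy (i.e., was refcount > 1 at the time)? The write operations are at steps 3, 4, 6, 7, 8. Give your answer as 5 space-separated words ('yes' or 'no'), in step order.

Op 1: fork(P0) -> P1. 3 ppages; refcounts: pp0:2 pp1:2 pp2:2
Op 2: read(P1, v2) -> 35. No state change.
Op 3: write(P0, v0, 176). refcount(pp0)=2>1 -> COPY to pp3. 4 ppages; refcounts: pp0:1 pp1:2 pp2:2 pp3:1
Op 4: write(P0, v1, 163). refcount(pp1)=2>1 -> COPY to pp4. 5 ppages; refcounts: pp0:1 pp1:1 pp2:2 pp3:1 pp4:1
Op 5: fork(P1) -> P2. 5 ppages; refcounts: pp0:2 pp1:2 pp2:3 pp3:1 pp4:1
Op 6: write(P0, v1, 167). refcount(pp4)=1 -> write in place. 5 ppages; refcounts: pp0:2 pp1:2 pp2:3 pp3:1 pp4:1
Op 7: write(P2, v1, 174). refcount(pp1)=2>1 -> COPY to pp5. 6 ppages; refcounts: pp0:2 pp1:1 pp2:3 pp3:1 pp4:1 pp5:1
Op 8: write(P1, v2, 150). refcount(pp2)=3>1 -> COPY to pp6. 7 ppages; refcounts: pp0:2 pp1:1 pp2:2 pp3:1 pp4:1 pp5:1 pp6:1
Op 9: fork(P0) -> P3. 7 ppages; refcounts: pp0:2 pp1:1 pp2:3 pp3:2 pp4:2 pp5:1 pp6:1
Op 10: read(P1, v1) -> 41. No state change.

yes yes no yes yes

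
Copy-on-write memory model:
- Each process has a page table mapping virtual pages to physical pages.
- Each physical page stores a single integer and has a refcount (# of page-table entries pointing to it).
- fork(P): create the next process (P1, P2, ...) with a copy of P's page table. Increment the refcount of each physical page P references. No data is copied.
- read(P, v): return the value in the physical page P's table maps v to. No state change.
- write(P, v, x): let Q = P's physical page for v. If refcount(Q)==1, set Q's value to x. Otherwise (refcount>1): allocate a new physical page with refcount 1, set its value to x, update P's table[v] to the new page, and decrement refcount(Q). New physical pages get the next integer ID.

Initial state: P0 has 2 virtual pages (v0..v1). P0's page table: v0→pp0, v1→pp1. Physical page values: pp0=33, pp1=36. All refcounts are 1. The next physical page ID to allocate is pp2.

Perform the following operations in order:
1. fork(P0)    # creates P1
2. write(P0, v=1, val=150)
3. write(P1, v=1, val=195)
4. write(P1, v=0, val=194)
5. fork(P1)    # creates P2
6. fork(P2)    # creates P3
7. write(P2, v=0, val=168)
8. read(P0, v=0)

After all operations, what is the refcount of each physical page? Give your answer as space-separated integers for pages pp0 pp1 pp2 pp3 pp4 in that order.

Answer: 1 3 1 2 1

Derivation:
Op 1: fork(P0) -> P1. 2 ppages; refcounts: pp0:2 pp1:2
Op 2: write(P0, v1, 150). refcount(pp1)=2>1 -> COPY to pp2. 3 ppages; refcounts: pp0:2 pp1:1 pp2:1
Op 3: write(P1, v1, 195). refcount(pp1)=1 -> write in place. 3 ppages; refcounts: pp0:2 pp1:1 pp2:1
Op 4: write(P1, v0, 194). refcount(pp0)=2>1 -> COPY to pp3. 4 ppages; refcounts: pp0:1 pp1:1 pp2:1 pp3:1
Op 5: fork(P1) -> P2. 4 ppages; refcounts: pp0:1 pp1:2 pp2:1 pp3:2
Op 6: fork(P2) -> P3. 4 ppages; refcounts: pp0:1 pp1:3 pp2:1 pp3:3
Op 7: write(P2, v0, 168). refcount(pp3)=3>1 -> COPY to pp4. 5 ppages; refcounts: pp0:1 pp1:3 pp2:1 pp3:2 pp4:1
Op 8: read(P0, v0) -> 33. No state change.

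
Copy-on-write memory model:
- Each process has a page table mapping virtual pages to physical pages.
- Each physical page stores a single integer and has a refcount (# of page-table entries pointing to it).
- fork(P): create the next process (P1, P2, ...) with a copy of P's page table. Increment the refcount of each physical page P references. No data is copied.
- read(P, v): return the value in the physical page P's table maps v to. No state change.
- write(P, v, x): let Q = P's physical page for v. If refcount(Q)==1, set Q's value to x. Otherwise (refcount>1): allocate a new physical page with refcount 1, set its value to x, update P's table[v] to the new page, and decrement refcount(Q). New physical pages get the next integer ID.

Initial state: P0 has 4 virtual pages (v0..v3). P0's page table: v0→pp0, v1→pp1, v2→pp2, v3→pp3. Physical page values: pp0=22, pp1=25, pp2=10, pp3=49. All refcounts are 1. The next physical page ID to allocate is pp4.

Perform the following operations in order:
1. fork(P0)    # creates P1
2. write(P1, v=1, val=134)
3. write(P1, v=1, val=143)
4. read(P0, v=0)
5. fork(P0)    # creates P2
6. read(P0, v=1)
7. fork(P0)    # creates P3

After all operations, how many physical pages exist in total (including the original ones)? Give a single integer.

Answer: 5

Derivation:
Op 1: fork(P0) -> P1. 4 ppages; refcounts: pp0:2 pp1:2 pp2:2 pp3:2
Op 2: write(P1, v1, 134). refcount(pp1)=2>1 -> COPY to pp4. 5 ppages; refcounts: pp0:2 pp1:1 pp2:2 pp3:2 pp4:1
Op 3: write(P1, v1, 143). refcount(pp4)=1 -> write in place. 5 ppages; refcounts: pp0:2 pp1:1 pp2:2 pp3:2 pp4:1
Op 4: read(P0, v0) -> 22. No state change.
Op 5: fork(P0) -> P2. 5 ppages; refcounts: pp0:3 pp1:2 pp2:3 pp3:3 pp4:1
Op 6: read(P0, v1) -> 25. No state change.
Op 7: fork(P0) -> P3. 5 ppages; refcounts: pp0:4 pp1:3 pp2:4 pp3:4 pp4:1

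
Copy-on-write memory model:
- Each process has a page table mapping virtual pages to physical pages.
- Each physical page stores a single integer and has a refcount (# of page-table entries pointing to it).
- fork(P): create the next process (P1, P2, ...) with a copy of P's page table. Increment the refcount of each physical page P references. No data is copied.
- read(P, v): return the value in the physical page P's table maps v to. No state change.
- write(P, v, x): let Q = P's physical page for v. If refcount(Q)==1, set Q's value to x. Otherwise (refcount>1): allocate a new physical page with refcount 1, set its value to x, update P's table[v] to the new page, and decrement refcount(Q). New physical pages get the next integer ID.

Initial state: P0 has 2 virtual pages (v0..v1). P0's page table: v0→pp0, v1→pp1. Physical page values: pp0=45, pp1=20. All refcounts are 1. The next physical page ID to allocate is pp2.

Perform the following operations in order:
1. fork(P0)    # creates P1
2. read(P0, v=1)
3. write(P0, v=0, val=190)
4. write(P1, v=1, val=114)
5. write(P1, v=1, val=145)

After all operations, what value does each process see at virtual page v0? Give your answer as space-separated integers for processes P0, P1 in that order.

Op 1: fork(P0) -> P1. 2 ppages; refcounts: pp0:2 pp1:2
Op 2: read(P0, v1) -> 20. No state change.
Op 3: write(P0, v0, 190). refcount(pp0)=2>1 -> COPY to pp2. 3 ppages; refcounts: pp0:1 pp1:2 pp2:1
Op 4: write(P1, v1, 114). refcount(pp1)=2>1 -> COPY to pp3. 4 ppages; refcounts: pp0:1 pp1:1 pp2:1 pp3:1
Op 5: write(P1, v1, 145). refcount(pp3)=1 -> write in place. 4 ppages; refcounts: pp0:1 pp1:1 pp2:1 pp3:1
P0: v0 -> pp2 = 190
P1: v0 -> pp0 = 45

Answer: 190 45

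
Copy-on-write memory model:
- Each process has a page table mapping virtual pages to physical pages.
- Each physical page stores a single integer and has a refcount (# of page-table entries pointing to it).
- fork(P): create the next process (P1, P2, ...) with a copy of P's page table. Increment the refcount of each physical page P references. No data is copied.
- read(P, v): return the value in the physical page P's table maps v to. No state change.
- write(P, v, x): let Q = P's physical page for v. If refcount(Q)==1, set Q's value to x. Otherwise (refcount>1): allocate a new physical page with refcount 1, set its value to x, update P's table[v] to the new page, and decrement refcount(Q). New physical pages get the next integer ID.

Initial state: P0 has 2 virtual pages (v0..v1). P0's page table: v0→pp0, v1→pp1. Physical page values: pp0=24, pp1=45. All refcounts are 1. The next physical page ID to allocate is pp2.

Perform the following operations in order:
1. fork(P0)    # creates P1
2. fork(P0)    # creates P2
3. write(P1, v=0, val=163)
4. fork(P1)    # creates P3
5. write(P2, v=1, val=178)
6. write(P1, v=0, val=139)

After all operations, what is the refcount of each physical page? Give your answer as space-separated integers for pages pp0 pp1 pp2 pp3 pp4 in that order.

Op 1: fork(P0) -> P1. 2 ppages; refcounts: pp0:2 pp1:2
Op 2: fork(P0) -> P2. 2 ppages; refcounts: pp0:3 pp1:3
Op 3: write(P1, v0, 163). refcount(pp0)=3>1 -> COPY to pp2. 3 ppages; refcounts: pp0:2 pp1:3 pp2:1
Op 4: fork(P1) -> P3. 3 ppages; refcounts: pp0:2 pp1:4 pp2:2
Op 5: write(P2, v1, 178). refcount(pp1)=4>1 -> COPY to pp3. 4 ppages; refcounts: pp0:2 pp1:3 pp2:2 pp3:1
Op 6: write(P1, v0, 139). refcount(pp2)=2>1 -> COPY to pp4. 5 ppages; refcounts: pp0:2 pp1:3 pp2:1 pp3:1 pp4:1

Answer: 2 3 1 1 1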